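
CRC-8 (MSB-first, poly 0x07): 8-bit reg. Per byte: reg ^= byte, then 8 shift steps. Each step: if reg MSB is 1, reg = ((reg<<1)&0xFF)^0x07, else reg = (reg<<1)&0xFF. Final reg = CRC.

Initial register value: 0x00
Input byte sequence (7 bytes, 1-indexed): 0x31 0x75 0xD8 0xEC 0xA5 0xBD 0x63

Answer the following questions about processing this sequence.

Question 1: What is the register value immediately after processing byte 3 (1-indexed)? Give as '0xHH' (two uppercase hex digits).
Answer: 0x6F

Derivation:
After byte 1 (0x31): reg=0x97
After byte 2 (0x75): reg=0xA0
After byte 3 (0xD8): reg=0x6F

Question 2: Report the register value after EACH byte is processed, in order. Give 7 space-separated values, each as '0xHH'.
0x97 0xA0 0x6F 0x80 0xFB 0xD5 0x0B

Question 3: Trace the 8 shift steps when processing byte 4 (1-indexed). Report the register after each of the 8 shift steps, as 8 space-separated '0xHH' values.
After byte 1 (0x31): reg=0x97
After byte 2 (0x75): reg=0xA0
After byte 3 (0xD8): reg=0x6F
Register before byte 4: 0x6F
After XOR with byte 0xEC: 0x83

Answer: 0x01 0x02 0x04 0x08 0x10 0x20 0x40 0x80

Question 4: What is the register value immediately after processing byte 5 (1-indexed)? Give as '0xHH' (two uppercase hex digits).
After byte 1 (0x31): reg=0x97
After byte 2 (0x75): reg=0xA0
After byte 3 (0xD8): reg=0x6F
After byte 4 (0xEC): reg=0x80
After byte 5 (0xA5): reg=0xFB

Answer: 0xFB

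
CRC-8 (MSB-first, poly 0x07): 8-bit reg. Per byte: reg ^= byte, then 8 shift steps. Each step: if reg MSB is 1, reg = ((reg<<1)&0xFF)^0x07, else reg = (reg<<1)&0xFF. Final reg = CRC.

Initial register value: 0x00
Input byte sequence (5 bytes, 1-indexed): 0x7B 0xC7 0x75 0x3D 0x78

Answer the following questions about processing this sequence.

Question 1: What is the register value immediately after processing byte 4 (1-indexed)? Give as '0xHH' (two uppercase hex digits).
Answer: 0x73

Derivation:
After byte 1 (0x7B): reg=0x66
After byte 2 (0xC7): reg=0x6E
After byte 3 (0x75): reg=0x41
After byte 4 (0x3D): reg=0x73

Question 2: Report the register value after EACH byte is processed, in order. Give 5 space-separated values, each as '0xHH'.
0x66 0x6E 0x41 0x73 0x31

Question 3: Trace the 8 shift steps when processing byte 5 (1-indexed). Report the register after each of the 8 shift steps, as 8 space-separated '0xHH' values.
Answer: 0x16 0x2C 0x58 0xB0 0x67 0xCE 0x9B 0x31

Derivation:
After byte 1 (0x7B): reg=0x66
After byte 2 (0xC7): reg=0x6E
After byte 3 (0x75): reg=0x41
After byte 4 (0x3D): reg=0x73
Register before byte 5: 0x73
After XOR with byte 0x78: 0x0B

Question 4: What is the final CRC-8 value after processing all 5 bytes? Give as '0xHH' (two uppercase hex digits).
After byte 1 (0x7B): reg=0x66
After byte 2 (0xC7): reg=0x6E
After byte 3 (0x75): reg=0x41
After byte 4 (0x3D): reg=0x73
After byte 5 (0x78): reg=0x31

Answer: 0x31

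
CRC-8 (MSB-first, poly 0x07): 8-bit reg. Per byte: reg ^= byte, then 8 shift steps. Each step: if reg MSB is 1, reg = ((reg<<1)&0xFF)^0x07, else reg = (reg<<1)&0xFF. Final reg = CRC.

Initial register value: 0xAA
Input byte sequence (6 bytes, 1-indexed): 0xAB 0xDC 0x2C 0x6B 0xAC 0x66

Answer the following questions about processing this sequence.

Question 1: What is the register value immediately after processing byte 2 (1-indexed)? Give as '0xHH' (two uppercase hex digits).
Answer: 0x0F

Derivation:
After byte 1 (0xAB): reg=0x07
After byte 2 (0xDC): reg=0x0F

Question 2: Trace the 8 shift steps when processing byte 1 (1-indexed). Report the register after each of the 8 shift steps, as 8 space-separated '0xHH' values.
Answer: 0x02 0x04 0x08 0x10 0x20 0x40 0x80 0x07

Derivation:
Register before byte 1: 0xAA
After XOR with byte 0xAB: 0x01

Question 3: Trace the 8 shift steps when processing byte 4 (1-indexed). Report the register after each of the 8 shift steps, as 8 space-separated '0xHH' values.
After byte 1 (0xAB): reg=0x07
After byte 2 (0xDC): reg=0x0F
After byte 3 (0x2C): reg=0xE9
Register before byte 4: 0xE9
After XOR with byte 0x6B: 0x82

Answer: 0x03 0x06 0x0C 0x18 0x30 0x60 0xC0 0x87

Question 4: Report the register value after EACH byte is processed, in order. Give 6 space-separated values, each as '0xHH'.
0x07 0x0F 0xE9 0x87 0xD1 0x0C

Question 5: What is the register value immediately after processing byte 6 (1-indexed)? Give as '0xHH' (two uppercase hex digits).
Answer: 0x0C

Derivation:
After byte 1 (0xAB): reg=0x07
After byte 2 (0xDC): reg=0x0F
After byte 3 (0x2C): reg=0xE9
After byte 4 (0x6B): reg=0x87
After byte 5 (0xAC): reg=0xD1
After byte 6 (0x66): reg=0x0C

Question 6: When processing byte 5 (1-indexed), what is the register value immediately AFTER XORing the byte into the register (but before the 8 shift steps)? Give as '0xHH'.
Answer: 0x2B

Derivation:
Register before byte 5: 0x87
Byte 5: 0xAC
0x87 XOR 0xAC = 0x2B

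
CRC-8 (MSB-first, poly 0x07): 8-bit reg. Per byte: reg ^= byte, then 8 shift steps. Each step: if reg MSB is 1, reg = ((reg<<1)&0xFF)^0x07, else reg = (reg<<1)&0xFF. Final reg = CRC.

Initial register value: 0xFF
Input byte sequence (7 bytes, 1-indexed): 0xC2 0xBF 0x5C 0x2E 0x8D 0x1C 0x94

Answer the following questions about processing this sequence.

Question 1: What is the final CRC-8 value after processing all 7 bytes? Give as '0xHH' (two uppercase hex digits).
Answer: 0x59

Derivation:
After byte 1 (0xC2): reg=0xB3
After byte 2 (0xBF): reg=0x24
After byte 3 (0x5C): reg=0x6F
After byte 4 (0x2E): reg=0xC0
After byte 5 (0x8D): reg=0xE4
After byte 6 (0x1C): reg=0xE6
After byte 7 (0x94): reg=0x59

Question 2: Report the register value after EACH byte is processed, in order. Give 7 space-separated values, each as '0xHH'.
0xB3 0x24 0x6F 0xC0 0xE4 0xE6 0x59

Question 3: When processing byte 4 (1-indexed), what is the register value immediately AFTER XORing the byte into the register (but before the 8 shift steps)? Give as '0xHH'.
Answer: 0x41

Derivation:
Register before byte 4: 0x6F
Byte 4: 0x2E
0x6F XOR 0x2E = 0x41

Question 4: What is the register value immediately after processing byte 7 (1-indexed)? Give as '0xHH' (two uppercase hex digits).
Answer: 0x59

Derivation:
After byte 1 (0xC2): reg=0xB3
After byte 2 (0xBF): reg=0x24
After byte 3 (0x5C): reg=0x6F
After byte 4 (0x2E): reg=0xC0
After byte 5 (0x8D): reg=0xE4
After byte 6 (0x1C): reg=0xE6
After byte 7 (0x94): reg=0x59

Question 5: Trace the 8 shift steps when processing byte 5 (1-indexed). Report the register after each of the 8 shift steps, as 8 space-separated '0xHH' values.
Answer: 0x9A 0x33 0x66 0xCC 0x9F 0x39 0x72 0xE4

Derivation:
After byte 1 (0xC2): reg=0xB3
After byte 2 (0xBF): reg=0x24
After byte 3 (0x5C): reg=0x6F
After byte 4 (0x2E): reg=0xC0
Register before byte 5: 0xC0
After XOR with byte 0x8D: 0x4D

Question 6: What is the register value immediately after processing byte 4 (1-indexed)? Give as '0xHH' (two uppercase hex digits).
After byte 1 (0xC2): reg=0xB3
After byte 2 (0xBF): reg=0x24
After byte 3 (0x5C): reg=0x6F
After byte 4 (0x2E): reg=0xC0

Answer: 0xC0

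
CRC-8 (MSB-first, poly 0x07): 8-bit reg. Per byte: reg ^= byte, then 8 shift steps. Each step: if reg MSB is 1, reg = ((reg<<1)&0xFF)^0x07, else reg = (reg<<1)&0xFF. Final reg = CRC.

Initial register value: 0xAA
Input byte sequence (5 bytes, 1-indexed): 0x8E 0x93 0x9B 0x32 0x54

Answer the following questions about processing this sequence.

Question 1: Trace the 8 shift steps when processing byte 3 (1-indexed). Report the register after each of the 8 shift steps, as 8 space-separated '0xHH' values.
Answer: 0x25 0x4A 0x94 0x2F 0x5E 0xBC 0x7F 0xFE

Derivation:
After byte 1 (0x8E): reg=0xFC
After byte 2 (0x93): reg=0x0A
Register before byte 3: 0x0A
After XOR with byte 0x9B: 0x91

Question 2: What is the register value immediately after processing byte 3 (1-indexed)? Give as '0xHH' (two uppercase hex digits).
After byte 1 (0x8E): reg=0xFC
After byte 2 (0x93): reg=0x0A
After byte 3 (0x9B): reg=0xFE

Answer: 0xFE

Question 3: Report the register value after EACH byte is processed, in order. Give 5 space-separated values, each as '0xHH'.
0xFC 0x0A 0xFE 0x6A 0xBA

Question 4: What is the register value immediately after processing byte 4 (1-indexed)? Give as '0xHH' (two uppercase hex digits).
After byte 1 (0x8E): reg=0xFC
After byte 2 (0x93): reg=0x0A
After byte 3 (0x9B): reg=0xFE
After byte 4 (0x32): reg=0x6A

Answer: 0x6A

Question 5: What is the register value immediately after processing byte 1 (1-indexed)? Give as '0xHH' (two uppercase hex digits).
Answer: 0xFC

Derivation:
After byte 1 (0x8E): reg=0xFC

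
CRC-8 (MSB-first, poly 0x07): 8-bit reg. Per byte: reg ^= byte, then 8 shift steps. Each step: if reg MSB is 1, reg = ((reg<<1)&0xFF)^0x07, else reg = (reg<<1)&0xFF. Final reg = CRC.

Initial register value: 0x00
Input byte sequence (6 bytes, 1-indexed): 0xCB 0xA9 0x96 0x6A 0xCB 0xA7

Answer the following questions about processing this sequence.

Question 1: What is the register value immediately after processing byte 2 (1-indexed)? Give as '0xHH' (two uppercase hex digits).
After byte 1 (0xCB): reg=0x7F
After byte 2 (0xA9): reg=0x2C

Answer: 0x2C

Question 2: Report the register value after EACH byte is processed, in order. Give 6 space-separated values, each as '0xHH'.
0x7F 0x2C 0x2F 0xDC 0x65 0x40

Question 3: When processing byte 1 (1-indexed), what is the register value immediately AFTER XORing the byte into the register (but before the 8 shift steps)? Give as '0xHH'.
Answer: 0xCB

Derivation:
Register before byte 1: 0x00
Byte 1: 0xCB
0x00 XOR 0xCB = 0xCB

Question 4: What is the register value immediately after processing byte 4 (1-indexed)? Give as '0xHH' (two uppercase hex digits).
After byte 1 (0xCB): reg=0x7F
After byte 2 (0xA9): reg=0x2C
After byte 3 (0x96): reg=0x2F
After byte 4 (0x6A): reg=0xDC

Answer: 0xDC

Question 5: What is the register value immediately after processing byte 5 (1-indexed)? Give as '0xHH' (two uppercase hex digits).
After byte 1 (0xCB): reg=0x7F
After byte 2 (0xA9): reg=0x2C
After byte 3 (0x96): reg=0x2F
After byte 4 (0x6A): reg=0xDC
After byte 5 (0xCB): reg=0x65

Answer: 0x65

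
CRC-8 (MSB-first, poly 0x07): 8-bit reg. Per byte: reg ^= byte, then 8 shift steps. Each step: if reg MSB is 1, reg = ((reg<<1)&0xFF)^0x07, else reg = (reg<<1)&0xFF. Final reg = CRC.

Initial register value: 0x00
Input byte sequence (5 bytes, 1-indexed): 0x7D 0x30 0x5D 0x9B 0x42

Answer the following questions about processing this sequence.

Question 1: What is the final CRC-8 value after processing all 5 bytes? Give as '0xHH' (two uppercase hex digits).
Answer: 0xC9

Derivation:
After byte 1 (0x7D): reg=0x74
After byte 2 (0x30): reg=0xDB
After byte 3 (0x5D): reg=0x9B
After byte 4 (0x9B): reg=0x00
After byte 5 (0x42): reg=0xC9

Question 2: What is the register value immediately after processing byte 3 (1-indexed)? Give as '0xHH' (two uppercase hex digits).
Answer: 0x9B

Derivation:
After byte 1 (0x7D): reg=0x74
After byte 2 (0x30): reg=0xDB
After byte 3 (0x5D): reg=0x9B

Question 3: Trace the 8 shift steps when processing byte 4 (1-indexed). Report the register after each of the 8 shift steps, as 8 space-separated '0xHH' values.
Answer: 0x00 0x00 0x00 0x00 0x00 0x00 0x00 0x00

Derivation:
After byte 1 (0x7D): reg=0x74
After byte 2 (0x30): reg=0xDB
After byte 3 (0x5D): reg=0x9B
Register before byte 4: 0x9B
After XOR with byte 0x9B: 0x00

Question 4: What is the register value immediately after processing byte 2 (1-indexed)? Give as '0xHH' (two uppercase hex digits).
After byte 1 (0x7D): reg=0x74
After byte 2 (0x30): reg=0xDB

Answer: 0xDB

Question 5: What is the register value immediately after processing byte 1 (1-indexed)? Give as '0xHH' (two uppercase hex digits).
Answer: 0x74

Derivation:
After byte 1 (0x7D): reg=0x74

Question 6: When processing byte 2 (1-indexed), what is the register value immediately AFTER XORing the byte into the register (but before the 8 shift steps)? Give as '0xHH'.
Answer: 0x44

Derivation:
Register before byte 2: 0x74
Byte 2: 0x30
0x74 XOR 0x30 = 0x44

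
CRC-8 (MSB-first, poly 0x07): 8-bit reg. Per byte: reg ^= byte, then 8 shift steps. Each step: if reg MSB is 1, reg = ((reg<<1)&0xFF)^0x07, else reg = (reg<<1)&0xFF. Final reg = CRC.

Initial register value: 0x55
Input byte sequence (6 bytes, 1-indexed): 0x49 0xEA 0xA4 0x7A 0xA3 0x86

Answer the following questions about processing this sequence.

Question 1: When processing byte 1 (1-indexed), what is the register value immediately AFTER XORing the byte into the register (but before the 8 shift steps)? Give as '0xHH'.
Register before byte 1: 0x55
Byte 1: 0x49
0x55 XOR 0x49 = 0x1C

Answer: 0x1C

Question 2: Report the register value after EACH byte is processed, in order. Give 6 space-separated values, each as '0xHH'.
0x54 0x33 0xEC 0xEB 0xFF 0x68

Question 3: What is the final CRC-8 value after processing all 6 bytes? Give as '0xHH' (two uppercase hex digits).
After byte 1 (0x49): reg=0x54
After byte 2 (0xEA): reg=0x33
After byte 3 (0xA4): reg=0xEC
After byte 4 (0x7A): reg=0xEB
After byte 5 (0xA3): reg=0xFF
After byte 6 (0x86): reg=0x68

Answer: 0x68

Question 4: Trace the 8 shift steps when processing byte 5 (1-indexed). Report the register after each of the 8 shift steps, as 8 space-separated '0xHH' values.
After byte 1 (0x49): reg=0x54
After byte 2 (0xEA): reg=0x33
After byte 3 (0xA4): reg=0xEC
After byte 4 (0x7A): reg=0xEB
Register before byte 5: 0xEB
After XOR with byte 0xA3: 0x48

Answer: 0x90 0x27 0x4E 0x9C 0x3F 0x7E 0xFC 0xFF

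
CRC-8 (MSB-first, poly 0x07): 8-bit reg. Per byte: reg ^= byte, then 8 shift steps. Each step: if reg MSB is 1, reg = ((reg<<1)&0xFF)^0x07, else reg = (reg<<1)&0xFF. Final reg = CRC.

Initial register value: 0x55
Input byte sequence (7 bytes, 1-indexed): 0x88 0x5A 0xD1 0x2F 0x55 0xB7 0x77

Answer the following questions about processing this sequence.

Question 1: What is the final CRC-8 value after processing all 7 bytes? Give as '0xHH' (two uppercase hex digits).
Answer: 0x38

Derivation:
After byte 1 (0x88): reg=0x1D
After byte 2 (0x5A): reg=0xD2
After byte 3 (0xD1): reg=0x09
After byte 4 (0x2F): reg=0xF2
After byte 5 (0x55): reg=0x7C
After byte 6 (0xB7): reg=0x7F
After byte 7 (0x77): reg=0x38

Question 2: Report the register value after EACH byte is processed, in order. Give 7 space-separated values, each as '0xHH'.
0x1D 0xD2 0x09 0xF2 0x7C 0x7F 0x38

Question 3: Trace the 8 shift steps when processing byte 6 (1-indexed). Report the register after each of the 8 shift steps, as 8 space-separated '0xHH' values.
After byte 1 (0x88): reg=0x1D
After byte 2 (0x5A): reg=0xD2
After byte 3 (0xD1): reg=0x09
After byte 4 (0x2F): reg=0xF2
After byte 5 (0x55): reg=0x7C
Register before byte 6: 0x7C
After XOR with byte 0xB7: 0xCB

Answer: 0x91 0x25 0x4A 0x94 0x2F 0x5E 0xBC 0x7F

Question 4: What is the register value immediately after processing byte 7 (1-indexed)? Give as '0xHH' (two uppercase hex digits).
After byte 1 (0x88): reg=0x1D
After byte 2 (0x5A): reg=0xD2
After byte 3 (0xD1): reg=0x09
After byte 4 (0x2F): reg=0xF2
After byte 5 (0x55): reg=0x7C
After byte 6 (0xB7): reg=0x7F
After byte 7 (0x77): reg=0x38

Answer: 0x38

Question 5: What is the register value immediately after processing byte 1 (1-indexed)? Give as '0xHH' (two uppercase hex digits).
After byte 1 (0x88): reg=0x1D

Answer: 0x1D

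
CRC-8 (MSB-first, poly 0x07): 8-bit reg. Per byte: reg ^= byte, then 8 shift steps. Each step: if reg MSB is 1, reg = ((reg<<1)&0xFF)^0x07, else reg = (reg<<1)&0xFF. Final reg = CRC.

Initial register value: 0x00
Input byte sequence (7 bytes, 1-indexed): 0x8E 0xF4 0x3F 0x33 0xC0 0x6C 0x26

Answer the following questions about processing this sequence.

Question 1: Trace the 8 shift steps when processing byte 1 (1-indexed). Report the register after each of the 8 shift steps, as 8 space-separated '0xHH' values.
Answer: 0x1B 0x36 0x6C 0xD8 0xB7 0x69 0xD2 0xA3

Derivation:
Register before byte 1: 0x00
After XOR with byte 0x8E: 0x8E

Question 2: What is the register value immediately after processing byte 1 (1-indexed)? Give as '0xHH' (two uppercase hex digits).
Answer: 0xA3

Derivation:
After byte 1 (0x8E): reg=0xA3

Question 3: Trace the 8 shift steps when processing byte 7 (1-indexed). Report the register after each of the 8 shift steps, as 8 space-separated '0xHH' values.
Answer: 0x78 0xF0 0xE7 0xC9 0x95 0x2D 0x5A 0xB4

Derivation:
After byte 1 (0x8E): reg=0xA3
After byte 2 (0xF4): reg=0xA2
After byte 3 (0x3F): reg=0xDA
After byte 4 (0x33): reg=0x91
After byte 5 (0xC0): reg=0xB0
After byte 6 (0x6C): reg=0x1A
Register before byte 7: 0x1A
After XOR with byte 0x26: 0x3C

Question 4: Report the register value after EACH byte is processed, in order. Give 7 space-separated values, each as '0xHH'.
0xA3 0xA2 0xDA 0x91 0xB0 0x1A 0xB4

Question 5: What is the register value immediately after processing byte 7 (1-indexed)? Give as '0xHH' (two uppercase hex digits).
Answer: 0xB4

Derivation:
After byte 1 (0x8E): reg=0xA3
After byte 2 (0xF4): reg=0xA2
After byte 3 (0x3F): reg=0xDA
After byte 4 (0x33): reg=0x91
After byte 5 (0xC0): reg=0xB0
After byte 6 (0x6C): reg=0x1A
After byte 7 (0x26): reg=0xB4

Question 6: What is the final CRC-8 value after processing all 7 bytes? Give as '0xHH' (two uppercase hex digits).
Answer: 0xB4

Derivation:
After byte 1 (0x8E): reg=0xA3
After byte 2 (0xF4): reg=0xA2
After byte 3 (0x3F): reg=0xDA
After byte 4 (0x33): reg=0x91
After byte 5 (0xC0): reg=0xB0
After byte 6 (0x6C): reg=0x1A
After byte 7 (0x26): reg=0xB4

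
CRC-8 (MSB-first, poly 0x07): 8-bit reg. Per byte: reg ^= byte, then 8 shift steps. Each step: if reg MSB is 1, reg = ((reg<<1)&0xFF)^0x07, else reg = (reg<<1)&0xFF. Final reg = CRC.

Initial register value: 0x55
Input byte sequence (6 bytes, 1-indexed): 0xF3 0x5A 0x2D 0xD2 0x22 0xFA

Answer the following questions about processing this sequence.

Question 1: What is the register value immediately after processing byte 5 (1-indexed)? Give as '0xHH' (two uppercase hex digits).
After byte 1 (0xF3): reg=0x7B
After byte 2 (0x5A): reg=0xE7
After byte 3 (0x2D): reg=0x78
After byte 4 (0xD2): reg=0x5F
After byte 5 (0x22): reg=0x74

Answer: 0x74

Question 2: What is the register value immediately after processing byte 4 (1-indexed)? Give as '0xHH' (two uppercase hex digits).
Answer: 0x5F

Derivation:
After byte 1 (0xF3): reg=0x7B
After byte 2 (0x5A): reg=0xE7
After byte 3 (0x2D): reg=0x78
After byte 4 (0xD2): reg=0x5F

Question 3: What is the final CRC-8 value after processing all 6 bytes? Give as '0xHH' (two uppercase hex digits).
Answer: 0xA3

Derivation:
After byte 1 (0xF3): reg=0x7B
After byte 2 (0x5A): reg=0xE7
After byte 3 (0x2D): reg=0x78
After byte 4 (0xD2): reg=0x5F
After byte 5 (0x22): reg=0x74
After byte 6 (0xFA): reg=0xA3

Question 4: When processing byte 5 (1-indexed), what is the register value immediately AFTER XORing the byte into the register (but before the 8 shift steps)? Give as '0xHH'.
Answer: 0x7D

Derivation:
Register before byte 5: 0x5F
Byte 5: 0x22
0x5F XOR 0x22 = 0x7D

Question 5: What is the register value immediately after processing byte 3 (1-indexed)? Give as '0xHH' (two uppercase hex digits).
Answer: 0x78

Derivation:
After byte 1 (0xF3): reg=0x7B
After byte 2 (0x5A): reg=0xE7
After byte 3 (0x2D): reg=0x78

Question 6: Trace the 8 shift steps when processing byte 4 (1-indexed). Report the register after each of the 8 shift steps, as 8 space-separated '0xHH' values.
After byte 1 (0xF3): reg=0x7B
After byte 2 (0x5A): reg=0xE7
After byte 3 (0x2D): reg=0x78
Register before byte 4: 0x78
After XOR with byte 0xD2: 0xAA

Answer: 0x53 0xA6 0x4B 0x96 0x2B 0x56 0xAC 0x5F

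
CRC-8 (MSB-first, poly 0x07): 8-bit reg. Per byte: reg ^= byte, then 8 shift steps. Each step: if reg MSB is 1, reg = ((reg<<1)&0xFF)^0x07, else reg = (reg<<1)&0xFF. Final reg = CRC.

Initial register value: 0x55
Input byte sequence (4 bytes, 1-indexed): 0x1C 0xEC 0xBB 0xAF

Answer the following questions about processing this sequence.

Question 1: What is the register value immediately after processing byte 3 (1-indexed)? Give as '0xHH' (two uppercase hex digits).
After byte 1 (0x1C): reg=0xF8
After byte 2 (0xEC): reg=0x6C
After byte 3 (0xBB): reg=0x2B

Answer: 0x2B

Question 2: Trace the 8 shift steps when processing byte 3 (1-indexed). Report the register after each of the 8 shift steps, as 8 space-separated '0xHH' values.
After byte 1 (0x1C): reg=0xF8
After byte 2 (0xEC): reg=0x6C
Register before byte 3: 0x6C
After XOR with byte 0xBB: 0xD7

Answer: 0xA9 0x55 0xAA 0x53 0xA6 0x4B 0x96 0x2B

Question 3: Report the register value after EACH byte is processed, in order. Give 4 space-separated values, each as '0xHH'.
0xF8 0x6C 0x2B 0x95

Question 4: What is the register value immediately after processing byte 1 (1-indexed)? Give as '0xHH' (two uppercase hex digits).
Answer: 0xF8

Derivation:
After byte 1 (0x1C): reg=0xF8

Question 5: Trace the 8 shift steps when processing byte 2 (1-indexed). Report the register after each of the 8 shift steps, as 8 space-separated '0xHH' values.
After byte 1 (0x1C): reg=0xF8
Register before byte 2: 0xF8
After XOR with byte 0xEC: 0x14

Answer: 0x28 0x50 0xA0 0x47 0x8E 0x1B 0x36 0x6C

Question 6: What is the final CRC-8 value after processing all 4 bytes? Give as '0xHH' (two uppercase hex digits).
Answer: 0x95

Derivation:
After byte 1 (0x1C): reg=0xF8
After byte 2 (0xEC): reg=0x6C
After byte 3 (0xBB): reg=0x2B
After byte 4 (0xAF): reg=0x95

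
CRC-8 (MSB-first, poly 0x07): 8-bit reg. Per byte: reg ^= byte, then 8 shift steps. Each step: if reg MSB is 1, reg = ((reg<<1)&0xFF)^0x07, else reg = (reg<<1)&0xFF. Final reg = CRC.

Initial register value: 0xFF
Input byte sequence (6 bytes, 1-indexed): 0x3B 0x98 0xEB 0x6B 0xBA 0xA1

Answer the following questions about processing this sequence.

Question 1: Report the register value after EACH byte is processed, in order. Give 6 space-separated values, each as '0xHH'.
0x52 0x78 0xF0 0xC8 0x59 0xE6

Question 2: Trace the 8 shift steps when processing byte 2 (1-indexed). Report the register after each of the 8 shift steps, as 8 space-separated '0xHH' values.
After byte 1 (0x3B): reg=0x52
Register before byte 2: 0x52
After XOR with byte 0x98: 0xCA

Answer: 0x93 0x21 0x42 0x84 0x0F 0x1E 0x3C 0x78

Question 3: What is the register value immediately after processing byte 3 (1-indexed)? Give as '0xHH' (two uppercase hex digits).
Answer: 0xF0

Derivation:
After byte 1 (0x3B): reg=0x52
After byte 2 (0x98): reg=0x78
After byte 3 (0xEB): reg=0xF0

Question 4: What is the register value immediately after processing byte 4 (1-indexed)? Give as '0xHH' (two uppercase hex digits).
Answer: 0xC8

Derivation:
After byte 1 (0x3B): reg=0x52
After byte 2 (0x98): reg=0x78
After byte 3 (0xEB): reg=0xF0
After byte 4 (0x6B): reg=0xC8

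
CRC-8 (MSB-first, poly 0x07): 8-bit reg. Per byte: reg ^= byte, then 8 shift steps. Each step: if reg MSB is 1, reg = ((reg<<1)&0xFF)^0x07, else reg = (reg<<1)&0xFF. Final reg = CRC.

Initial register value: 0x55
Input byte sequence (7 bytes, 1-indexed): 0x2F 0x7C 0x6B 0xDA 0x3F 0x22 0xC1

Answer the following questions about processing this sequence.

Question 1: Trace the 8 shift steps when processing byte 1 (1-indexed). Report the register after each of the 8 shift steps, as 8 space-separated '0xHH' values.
Register before byte 1: 0x55
After XOR with byte 0x2F: 0x7A

Answer: 0xF4 0xEF 0xD9 0xB5 0x6D 0xDA 0xB3 0x61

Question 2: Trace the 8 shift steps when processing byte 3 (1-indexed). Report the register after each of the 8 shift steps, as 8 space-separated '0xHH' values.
After byte 1 (0x2F): reg=0x61
After byte 2 (0x7C): reg=0x53
Register before byte 3: 0x53
After XOR with byte 0x6B: 0x38

Answer: 0x70 0xE0 0xC7 0x89 0x15 0x2A 0x54 0xA8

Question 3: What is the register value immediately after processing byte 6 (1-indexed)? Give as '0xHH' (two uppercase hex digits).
After byte 1 (0x2F): reg=0x61
After byte 2 (0x7C): reg=0x53
After byte 3 (0x6B): reg=0xA8
After byte 4 (0xDA): reg=0x59
After byte 5 (0x3F): reg=0x35
After byte 6 (0x22): reg=0x65

Answer: 0x65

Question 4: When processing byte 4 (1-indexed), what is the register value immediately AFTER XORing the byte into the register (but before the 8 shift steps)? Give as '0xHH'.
Register before byte 4: 0xA8
Byte 4: 0xDA
0xA8 XOR 0xDA = 0x72

Answer: 0x72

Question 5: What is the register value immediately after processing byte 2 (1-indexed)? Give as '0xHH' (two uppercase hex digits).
After byte 1 (0x2F): reg=0x61
After byte 2 (0x7C): reg=0x53

Answer: 0x53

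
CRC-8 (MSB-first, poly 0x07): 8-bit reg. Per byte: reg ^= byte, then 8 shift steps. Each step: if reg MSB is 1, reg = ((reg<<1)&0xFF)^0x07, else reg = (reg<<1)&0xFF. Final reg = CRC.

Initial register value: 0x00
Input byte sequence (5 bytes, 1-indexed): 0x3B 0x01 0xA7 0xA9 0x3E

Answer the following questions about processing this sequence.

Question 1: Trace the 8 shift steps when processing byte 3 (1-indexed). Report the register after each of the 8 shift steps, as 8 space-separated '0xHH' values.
After byte 1 (0x3B): reg=0xA1
After byte 2 (0x01): reg=0x69
Register before byte 3: 0x69
After XOR with byte 0xA7: 0xCE

Answer: 0x9B 0x31 0x62 0xC4 0x8F 0x19 0x32 0x64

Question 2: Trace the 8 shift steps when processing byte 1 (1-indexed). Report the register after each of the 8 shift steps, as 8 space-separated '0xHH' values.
Register before byte 1: 0x00
After XOR with byte 0x3B: 0x3B

Answer: 0x76 0xEC 0xDF 0xB9 0x75 0xEA 0xD3 0xA1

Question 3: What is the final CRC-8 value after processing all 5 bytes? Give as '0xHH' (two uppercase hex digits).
Answer: 0xBE

Derivation:
After byte 1 (0x3B): reg=0xA1
After byte 2 (0x01): reg=0x69
After byte 3 (0xA7): reg=0x64
After byte 4 (0xA9): reg=0x6D
After byte 5 (0x3E): reg=0xBE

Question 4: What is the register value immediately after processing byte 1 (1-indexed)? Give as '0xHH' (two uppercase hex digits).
After byte 1 (0x3B): reg=0xA1

Answer: 0xA1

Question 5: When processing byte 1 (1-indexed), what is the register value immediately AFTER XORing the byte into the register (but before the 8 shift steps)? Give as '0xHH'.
Register before byte 1: 0x00
Byte 1: 0x3B
0x00 XOR 0x3B = 0x3B

Answer: 0x3B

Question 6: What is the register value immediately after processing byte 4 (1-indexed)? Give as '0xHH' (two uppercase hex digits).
Answer: 0x6D

Derivation:
After byte 1 (0x3B): reg=0xA1
After byte 2 (0x01): reg=0x69
After byte 3 (0xA7): reg=0x64
After byte 4 (0xA9): reg=0x6D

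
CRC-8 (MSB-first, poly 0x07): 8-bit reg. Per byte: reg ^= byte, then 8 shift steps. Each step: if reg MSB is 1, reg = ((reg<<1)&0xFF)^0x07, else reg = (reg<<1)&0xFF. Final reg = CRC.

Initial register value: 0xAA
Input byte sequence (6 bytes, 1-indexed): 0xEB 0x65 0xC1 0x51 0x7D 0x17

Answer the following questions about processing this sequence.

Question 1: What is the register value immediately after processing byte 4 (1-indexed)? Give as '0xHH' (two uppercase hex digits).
After byte 1 (0xEB): reg=0xC0
After byte 2 (0x65): reg=0x72
After byte 3 (0xC1): reg=0x10
After byte 4 (0x51): reg=0xC0

Answer: 0xC0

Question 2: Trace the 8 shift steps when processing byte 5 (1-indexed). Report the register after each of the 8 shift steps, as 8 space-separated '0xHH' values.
After byte 1 (0xEB): reg=0xC0
After byte 2 (0x65): reg=0x72
After byte 3 (0xC1): reg=0x10
After byte 4 (0x51): reg=0xC0
Register before byte 5: 0xC0
After XOR with byte 0x7D: 0xBD

Answer: 0x7D 0xFA 0xF3 0xE1 0xC5 0x8D 0x1D 0x3A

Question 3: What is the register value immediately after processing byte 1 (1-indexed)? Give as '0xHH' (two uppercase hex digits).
After byte 1 (0xEB): reg=0xC0

Answer: 0xC0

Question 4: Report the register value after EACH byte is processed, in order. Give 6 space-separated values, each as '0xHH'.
0xC0 0x72 0x10 0xC0 0x3A 0xC3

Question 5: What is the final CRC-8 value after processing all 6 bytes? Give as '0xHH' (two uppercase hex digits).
Answer: 0xC3

Derivation:
After byte 1 (0xEB): reg=0xC0
After byte 2 (0x65): reg=0x72
After byte 3 (0xC1): reg=0x10
After byte 4 (0x51): reg=0xC0
After byte 5 (0x7D): reg=0x3A
After byte 6 (0x17): reg=0xC3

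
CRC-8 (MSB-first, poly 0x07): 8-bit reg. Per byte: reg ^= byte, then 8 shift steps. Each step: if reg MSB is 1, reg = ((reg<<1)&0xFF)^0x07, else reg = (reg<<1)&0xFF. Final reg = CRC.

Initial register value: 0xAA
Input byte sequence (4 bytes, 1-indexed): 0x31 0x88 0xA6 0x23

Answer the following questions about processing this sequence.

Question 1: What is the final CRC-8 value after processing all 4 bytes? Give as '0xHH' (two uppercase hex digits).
Answer: 0x09

Derivation:
After byte 1 (0x31): reg=0xC8
After byte 2 (0x88): reg=0xC7
After byte 3 (0xA6): reg=0x20
After byte 4 (0x23): reg=0x09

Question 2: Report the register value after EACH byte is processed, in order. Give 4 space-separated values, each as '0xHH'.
0xC8 0xC7 0x20 0x09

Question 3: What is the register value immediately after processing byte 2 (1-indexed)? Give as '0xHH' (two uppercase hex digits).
Answer: 0xC7

Derivation:
After byte 1 (0x31): reg=0xC8
After byte 2 (0x88): reg=0xC7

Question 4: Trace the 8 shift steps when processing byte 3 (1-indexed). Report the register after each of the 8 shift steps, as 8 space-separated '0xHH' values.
After byte 1 (0x31): reg=0xC8
After byte 2 (0x88): reg=0xC7
Register before byte 3: 0xC7
After XOR with byte 0xA6: 0x61

Answer: 0xC2 0x83 0x01 0x02 0x04 0x08 0x10 0x20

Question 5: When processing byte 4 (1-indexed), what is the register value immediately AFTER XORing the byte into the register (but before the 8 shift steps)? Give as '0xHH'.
Register before byte 4: 0x20
Byte 4: 0x23
0x20 XOR 0x23 = 0x03

Answer: 0x03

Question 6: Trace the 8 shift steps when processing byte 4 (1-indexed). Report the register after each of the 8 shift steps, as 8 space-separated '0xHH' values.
Answer: 0x06 0x0C 0x18 0x30 0x60 0xC0 0x87 0x09

Derivation:
After byte 1 (0x31): reg=0xC8
After byte 2 (0x88): reg=0xC7
After byte 3 (0xA6): reg=0x20
Register before byte 4: 0x20
After XOR with byte 0x23: 0x03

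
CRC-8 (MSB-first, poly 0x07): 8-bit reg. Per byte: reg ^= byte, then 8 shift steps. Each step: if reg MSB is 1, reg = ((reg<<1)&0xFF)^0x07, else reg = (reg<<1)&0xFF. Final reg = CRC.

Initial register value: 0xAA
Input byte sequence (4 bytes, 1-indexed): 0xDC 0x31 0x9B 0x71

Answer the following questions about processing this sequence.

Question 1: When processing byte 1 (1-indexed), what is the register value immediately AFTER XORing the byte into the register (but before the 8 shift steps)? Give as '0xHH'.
Register before byte 1: 0xAA
Byte 1: 0xDC
0xAA XOR 0xDC = 0x76

Answer: 0x76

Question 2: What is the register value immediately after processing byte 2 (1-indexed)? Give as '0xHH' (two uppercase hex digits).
After byte 1 (0xDC): reg=0x45
After byte 2 (0x31): reg=0x4B

Answer: 0x4B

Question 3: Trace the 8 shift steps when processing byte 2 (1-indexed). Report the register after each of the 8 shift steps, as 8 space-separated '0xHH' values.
Answer: 0xE8 0xD7 0xA9 0x55 0xAA 0x53 0xA6 0x4B

Derivation:
After byte 1 (0xDC): reg=0x45
Register before byte 2: 0x45
After XOR with byte 0x31: 0x74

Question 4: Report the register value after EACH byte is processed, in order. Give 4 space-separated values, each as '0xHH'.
0x45 0x4B 0x3E 0xEA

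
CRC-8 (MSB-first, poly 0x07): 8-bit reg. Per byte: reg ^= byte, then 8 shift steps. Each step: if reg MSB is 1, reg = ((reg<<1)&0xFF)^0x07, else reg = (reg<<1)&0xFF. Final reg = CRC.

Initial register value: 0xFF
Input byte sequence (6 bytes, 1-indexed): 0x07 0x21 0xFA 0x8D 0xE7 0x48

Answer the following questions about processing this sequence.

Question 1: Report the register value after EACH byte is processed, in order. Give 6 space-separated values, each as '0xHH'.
0xE6 0x5B 0x6E 0xA7 0xC7 0xA4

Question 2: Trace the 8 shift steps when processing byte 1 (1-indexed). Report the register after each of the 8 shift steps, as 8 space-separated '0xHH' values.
Register before byte 1: 0xFF
After XOR with byte 0x07: 0xF8

Answer: 0xF7 0xE9 0xD5 0xAD 0x5D 0xBA 0x73 0xE6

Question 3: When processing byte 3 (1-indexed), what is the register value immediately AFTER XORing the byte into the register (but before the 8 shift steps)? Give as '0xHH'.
Register before byte 3: 0x5B
Byte 3: 0xFA
0x5B XOR 0xFA = 0xA1

Answer: 0xA1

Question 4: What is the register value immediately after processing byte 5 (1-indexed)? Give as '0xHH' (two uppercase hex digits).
Answer: 0xC7

Derivation:
After byte 1 (0x07): reg=0xE6
After byte 2 (0x21): reg=0x5B
After byte 3 (0xFA): reg=0x6E
After byte 4 (0x8D): reg=0xA7
After byte 5 (0xE7): reg=0xC7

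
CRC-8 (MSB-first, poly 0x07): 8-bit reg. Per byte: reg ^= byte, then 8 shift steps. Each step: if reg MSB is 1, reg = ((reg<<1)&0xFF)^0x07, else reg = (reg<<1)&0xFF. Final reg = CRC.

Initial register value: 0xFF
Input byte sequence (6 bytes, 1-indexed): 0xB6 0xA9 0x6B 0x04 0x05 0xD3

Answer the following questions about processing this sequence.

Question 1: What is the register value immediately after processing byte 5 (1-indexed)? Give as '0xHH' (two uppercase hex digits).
After byte 1 (0xB6): reg=0xF8
After byte 2 (0xA9): reg=0xB0
After byte 3 (0x6B): reg=0x0F
After byte 4 (0x04): reg=0x31
After byte 5 (0x05): reg=0x8C

Answer: 0x8C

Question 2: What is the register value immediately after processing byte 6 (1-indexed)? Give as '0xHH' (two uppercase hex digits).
After byte 1 (0xB6): reg=0xF8
After byte 2 (0xA9): reg=0xB0
After byte 3 (0x6B): reg=0x0F
After byte 4 (0x04): reg=0x31
After byte 5 (0x05): reg=0x8C
After byte 6 (0xD3): reg=0x9A

Answer: 0x9A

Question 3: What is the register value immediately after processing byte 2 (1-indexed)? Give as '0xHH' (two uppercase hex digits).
Answer: 0xB0

Derivation:
After byte 1 (0xB6): reg=0xF8
After byte 2 (0xA9): reg=0xB0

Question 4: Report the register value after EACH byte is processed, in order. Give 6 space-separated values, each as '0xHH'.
0xF8 0xB0 0x0F 0x31 0x8C 0x9A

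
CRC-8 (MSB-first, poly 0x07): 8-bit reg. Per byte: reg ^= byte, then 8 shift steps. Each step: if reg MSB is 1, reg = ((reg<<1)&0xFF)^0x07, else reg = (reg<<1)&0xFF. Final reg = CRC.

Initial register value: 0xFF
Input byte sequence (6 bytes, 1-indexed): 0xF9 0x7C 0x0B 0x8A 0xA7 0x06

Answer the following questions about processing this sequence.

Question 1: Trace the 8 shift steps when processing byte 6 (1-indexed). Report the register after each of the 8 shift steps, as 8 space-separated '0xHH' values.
Answer: 0x66 0xCC 0x9F 0x39 0x72 0xE4 0xCF 0x99

Derivation:
After byte 1 (0xF9): reg=0x12
After byte 2 (0x7C): reg=0x0D
After byte 3 (0x0B): reg=0x12
After byte 4 (0x8A): reg=0xC1
After byte 5 (0xA7): reg=0x35
Register before byte 6: 0x35
After XOR with byte 0x06: 0x33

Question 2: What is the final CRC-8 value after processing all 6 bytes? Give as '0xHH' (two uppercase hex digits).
Answer: 0x99

Derivation:
After byte 1 (0xF9): reg=0x12
After byte 2 (0x7C): reg=0x0D
After byte 3 (0x0B): reg=0x12
After byte 4 (0x8A): reg=0xC1
After byte 5 (0xA7): reg=0x35
After byte 6 (0x06): reg=0x99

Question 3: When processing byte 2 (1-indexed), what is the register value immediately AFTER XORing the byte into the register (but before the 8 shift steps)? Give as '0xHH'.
Answer: 0x6E

Derivation:
Register before byte 2: 0x12
Byte 2: 0x7C
0x12 XOR 0x7C = 0x6E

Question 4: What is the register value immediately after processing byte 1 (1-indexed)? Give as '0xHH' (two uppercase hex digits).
After byte 1 (0xF9): reg=0x12

Answer: 0x12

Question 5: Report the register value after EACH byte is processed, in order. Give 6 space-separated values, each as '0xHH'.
0x12 0x0D 0x12 0xC1 0x35 0x99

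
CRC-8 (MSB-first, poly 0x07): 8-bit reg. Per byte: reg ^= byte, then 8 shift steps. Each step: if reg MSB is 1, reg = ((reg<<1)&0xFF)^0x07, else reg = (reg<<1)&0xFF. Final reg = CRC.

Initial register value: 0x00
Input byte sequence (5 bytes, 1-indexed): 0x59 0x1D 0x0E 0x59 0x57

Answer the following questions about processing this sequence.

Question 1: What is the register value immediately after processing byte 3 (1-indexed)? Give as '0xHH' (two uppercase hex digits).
Answer: 0x8A

Derivation:
After byte 1 (0x59): reg=0x88
After byte 2 (0x1D): reg=0xE2
After byte 3 (0x0E): reg=0x8A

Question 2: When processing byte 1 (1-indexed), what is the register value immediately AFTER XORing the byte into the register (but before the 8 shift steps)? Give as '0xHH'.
Register before byte 1: 0x00
Byte 1: 0x59
0x00 XOR 0x59 = 0x59

Answer: 0x59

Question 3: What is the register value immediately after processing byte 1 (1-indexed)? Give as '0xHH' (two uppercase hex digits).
After byte 1 (0x59): reg=0x88

Answer: 0x88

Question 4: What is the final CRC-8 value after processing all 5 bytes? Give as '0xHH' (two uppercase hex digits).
Answer: 0x27

Derivation:
After byte 1 (0x59): reg=0x88
After byte 2 (0x1D): reg=0xE2
After byte 3 (0x0E): reg=0x8A
After byte 4 (0x59): reg=0x37
After byte 5 (0x57): reg=0x27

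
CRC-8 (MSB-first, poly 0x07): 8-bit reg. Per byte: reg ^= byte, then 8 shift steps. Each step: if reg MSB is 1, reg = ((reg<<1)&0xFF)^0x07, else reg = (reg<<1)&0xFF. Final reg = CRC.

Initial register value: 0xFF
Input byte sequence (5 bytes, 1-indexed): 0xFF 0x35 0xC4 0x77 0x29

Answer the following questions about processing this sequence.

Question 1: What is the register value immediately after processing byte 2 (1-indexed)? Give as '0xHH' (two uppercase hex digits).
Answer: 0x8B

Derivation:
After byte 1 (0xFF): reg=0x00
After byte 2 (0x35): reg=0x8B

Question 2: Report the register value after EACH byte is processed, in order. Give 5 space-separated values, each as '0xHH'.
0x00 0x8B 0xEA 0xDA 0xD7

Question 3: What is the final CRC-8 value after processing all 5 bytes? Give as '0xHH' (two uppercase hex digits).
After byte 1 (0xFF): reg=0x00
After byte 2 (0x35): reg=0x8B
After byte 3 (0xC4): reg=0xEA
After byte 4 (0x77): reg=0xDA
After byte 5 (0x29): reg=0xD7

Answer: 0xD7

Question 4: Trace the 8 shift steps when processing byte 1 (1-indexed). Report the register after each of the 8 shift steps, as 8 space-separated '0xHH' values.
Answer: 0x00 0x00 0x00 0x00 0x00 0x00 0x00 0x00

Derivation:
Register before byte 1: 0xFF
After XOR with byte 0xFF: 0x00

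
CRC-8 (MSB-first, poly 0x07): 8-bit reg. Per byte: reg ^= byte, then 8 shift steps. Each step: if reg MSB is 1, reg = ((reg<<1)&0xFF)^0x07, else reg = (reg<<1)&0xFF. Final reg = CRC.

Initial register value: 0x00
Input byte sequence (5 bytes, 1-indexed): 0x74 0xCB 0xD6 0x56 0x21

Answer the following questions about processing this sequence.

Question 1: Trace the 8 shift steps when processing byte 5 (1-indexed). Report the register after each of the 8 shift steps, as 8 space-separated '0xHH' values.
After byte 1 (0x74): reg=0x4B
After byte 2 (0xCB): reg=0x89
After byte 3 (0xD6): reg=0x9A
After byte 4 (0x56): reg=0x6A
Register before byte 5: 0x6A
After XOR with byte 0x21: 0x4B

Answer: 0x96 0x2B 0x56 0xAC 0x5F 0xBE 0x7B 0xF6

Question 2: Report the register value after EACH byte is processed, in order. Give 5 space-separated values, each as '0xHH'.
0x4B 0x89 0x9A 0x6A 0xF6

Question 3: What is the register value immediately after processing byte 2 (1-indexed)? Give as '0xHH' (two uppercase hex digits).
Answer: 0x89

Derivation:
After byte 1 (0x74): reg=0x4B
After byte 2 (0xCB): reg=0x89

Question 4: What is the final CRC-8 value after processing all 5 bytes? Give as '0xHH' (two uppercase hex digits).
After byte 1 (0x74): reg=0x4B
After byte 2 (0xCB): reg=0x89
After byte 3 (0xD6): reg=0x9A
After byte 4 (0x56): reg=0x6A
After byte 5 (0x21): reg=0xF6

Answer: 0xF6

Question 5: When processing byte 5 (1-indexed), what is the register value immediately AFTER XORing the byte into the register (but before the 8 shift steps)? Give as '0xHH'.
Answer: 0x4B

Derivation:
Register before byte 5: 0x6A
Byte 5: 0x21
0x6A XOR 0x21 = 0x4B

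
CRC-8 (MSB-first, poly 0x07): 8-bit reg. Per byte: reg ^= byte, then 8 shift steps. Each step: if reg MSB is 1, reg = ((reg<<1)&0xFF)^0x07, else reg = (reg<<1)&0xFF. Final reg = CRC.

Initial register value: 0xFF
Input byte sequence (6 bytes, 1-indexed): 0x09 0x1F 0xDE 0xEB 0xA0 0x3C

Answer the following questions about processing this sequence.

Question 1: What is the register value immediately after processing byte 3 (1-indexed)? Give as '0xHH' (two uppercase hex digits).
After byte 1 (0x09): reg=0xCC
After byte 2 (0x1F): reg=0x37
After byte 3 (0xDE): reg=0x91

Answer: 0x91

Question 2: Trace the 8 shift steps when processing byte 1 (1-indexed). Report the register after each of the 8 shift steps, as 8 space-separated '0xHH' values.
Register before byte 1: 0xFF
After XOR with byte 0x09: 0xF6

Answer: 0xEB 0xD1 0xA5 0x4D 0x9A 0x33 0x66 0xCC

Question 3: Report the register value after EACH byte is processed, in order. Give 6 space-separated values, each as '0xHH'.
0xCC 0x37 0x91 0x61 0x49 0x4C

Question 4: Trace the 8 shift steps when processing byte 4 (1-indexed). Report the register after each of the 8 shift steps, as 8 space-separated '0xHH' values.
After byte 1 (0x09): reg=0xCC
After byte 2 (0x1F): reg=0x37
After byte 3 (0xDE): reg=0x91
Register before byte 4: 0x91
After XOR with byte 0xEB: 0x7A

Answer: 0xF4 0xEF 0xD9 0xB5 0x6D 0xDA 0xB3 0x61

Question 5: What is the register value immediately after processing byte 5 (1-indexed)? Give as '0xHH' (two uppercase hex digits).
After byte 1 (0x09): reg=0xCC
After byte 2 (0x1F): reg=0x37
After byte 3 (0xDE): reg=0x91
After byte 4 (0xEB): reg=0x61
After byte 5 (0xA0): reg=0x49

Answer: 0x49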